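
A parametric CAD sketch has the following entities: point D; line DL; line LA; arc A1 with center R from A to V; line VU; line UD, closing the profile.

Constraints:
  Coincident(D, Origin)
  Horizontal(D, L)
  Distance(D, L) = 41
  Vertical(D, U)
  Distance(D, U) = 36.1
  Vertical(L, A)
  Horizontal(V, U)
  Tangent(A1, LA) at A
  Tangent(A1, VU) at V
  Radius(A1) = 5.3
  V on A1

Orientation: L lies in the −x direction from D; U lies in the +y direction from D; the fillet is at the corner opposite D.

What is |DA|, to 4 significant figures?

51.28

D is at the origin; DL is horizontal with |DL| = 41.0 and L on the −x side, so L = (-41.00, 0.000). DU is vertical with |DU| = 36.1 and U on the +y side, so U = (0.000, 36.10). The virtual corner opposite D is at (-41.00, 36.10). A1 meets LA tangentially, so RA is at right angles to LA and tangency of A1 to VU means the radius RV is perpendicular to VU, with radius 5.3, so the center R sits 5.3 in from both sides at R = (-35.70, 30.80). That places the tangent points at A = (-41.00, 30.80) on LA and V = (-35.70, 36.10) on VU. Then |DA| = |A − D| = 51.28.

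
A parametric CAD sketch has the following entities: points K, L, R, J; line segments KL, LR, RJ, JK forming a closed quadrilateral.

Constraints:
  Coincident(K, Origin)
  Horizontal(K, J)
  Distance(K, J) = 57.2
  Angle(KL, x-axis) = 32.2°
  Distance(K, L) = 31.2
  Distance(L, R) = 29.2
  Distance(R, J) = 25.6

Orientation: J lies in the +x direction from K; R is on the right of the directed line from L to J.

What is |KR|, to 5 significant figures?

36.188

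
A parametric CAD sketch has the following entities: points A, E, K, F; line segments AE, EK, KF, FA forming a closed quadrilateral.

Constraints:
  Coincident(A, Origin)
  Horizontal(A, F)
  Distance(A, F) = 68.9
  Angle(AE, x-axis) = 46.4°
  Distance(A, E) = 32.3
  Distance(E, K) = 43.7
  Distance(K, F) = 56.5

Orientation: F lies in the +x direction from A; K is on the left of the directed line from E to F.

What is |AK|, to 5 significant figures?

75.994

Checks: |EK| = 43.70 ✓; |KF| = 56.50 ✓.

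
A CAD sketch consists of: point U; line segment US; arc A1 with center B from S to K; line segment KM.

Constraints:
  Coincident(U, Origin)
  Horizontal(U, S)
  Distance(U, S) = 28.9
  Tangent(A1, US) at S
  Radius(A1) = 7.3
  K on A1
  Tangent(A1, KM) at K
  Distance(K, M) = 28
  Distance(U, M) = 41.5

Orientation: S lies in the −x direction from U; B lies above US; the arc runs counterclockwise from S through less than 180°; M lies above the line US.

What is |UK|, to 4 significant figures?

22.81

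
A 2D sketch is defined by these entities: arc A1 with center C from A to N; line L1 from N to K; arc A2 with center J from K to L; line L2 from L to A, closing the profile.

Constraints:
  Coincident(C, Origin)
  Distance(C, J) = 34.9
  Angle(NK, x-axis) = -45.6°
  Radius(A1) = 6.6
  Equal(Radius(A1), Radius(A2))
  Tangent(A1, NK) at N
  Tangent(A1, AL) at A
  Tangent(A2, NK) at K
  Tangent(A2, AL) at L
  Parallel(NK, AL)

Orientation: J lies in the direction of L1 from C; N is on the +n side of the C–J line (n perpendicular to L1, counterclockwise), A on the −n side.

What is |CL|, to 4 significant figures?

35.52

Tangency of A1 to both parallel lines with radius 6.6 puts N and A at C ± 6.6·n: N = (4.716, 4.618), A = (-4.716, -4.618). Equal radii place K and L the same way about J: K = J + 6.6·n = (29.13, -20.32), L = J − 6.6·n = (19.70, -29.55). Then |CL| = |L − C| = 35.52.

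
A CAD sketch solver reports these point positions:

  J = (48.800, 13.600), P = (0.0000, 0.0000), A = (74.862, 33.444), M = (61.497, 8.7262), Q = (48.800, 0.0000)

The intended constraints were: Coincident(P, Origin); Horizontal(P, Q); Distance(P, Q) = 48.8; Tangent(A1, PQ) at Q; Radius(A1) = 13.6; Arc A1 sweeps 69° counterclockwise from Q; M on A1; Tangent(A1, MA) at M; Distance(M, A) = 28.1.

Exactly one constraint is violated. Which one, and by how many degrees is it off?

Tangent(A1, MA) at M — off by 7.40°.

P = (0.00, 0.00) ✓; P.y = 0.00, Q.y = 0.00 ✓; |PQ| = 48.80 ✓; ∠(JQ, QP) = 90.00° ✓; |JQ| = 13.60 ✓; bearing(J→M) − bearing(J→Q) = 69.00° ✓; |JM| = 13.60 ✓; ∠(JM, MA) = 97.40° ✗; |MA| = 28.10 ✓.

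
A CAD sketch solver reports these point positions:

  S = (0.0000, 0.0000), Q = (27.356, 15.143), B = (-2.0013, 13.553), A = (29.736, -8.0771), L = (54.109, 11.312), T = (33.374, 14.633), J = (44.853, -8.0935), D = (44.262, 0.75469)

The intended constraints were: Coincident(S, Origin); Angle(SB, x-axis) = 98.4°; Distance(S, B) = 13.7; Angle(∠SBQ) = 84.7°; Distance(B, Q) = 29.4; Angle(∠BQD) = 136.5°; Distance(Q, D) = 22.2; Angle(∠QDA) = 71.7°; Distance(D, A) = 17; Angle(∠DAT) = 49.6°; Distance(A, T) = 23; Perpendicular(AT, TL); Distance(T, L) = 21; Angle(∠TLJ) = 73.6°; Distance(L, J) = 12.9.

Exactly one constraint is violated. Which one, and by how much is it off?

Distance(L, J) = 12.9 — off by 8.60.

S = (0.00, 0.00) ✓; SB at 98.40° ✓; |SB| = 13.70 ✓; ∠SBQ = 84.70° ✓; |BQ| = 29.40 ✓; ∠BQD = 136.5° ✓; |QD| = 22.20 ✓; ∠QDA = 71.70° ✓; |DA| = 17.00 ✓; ∠DAT = 49.60° ✓; |AT| = 23.00 ✓; ∠(AT, TL) = 90.00° ✓; |TL| = 21.00 ✓; ∠TLJ = 73.60° ✓; |LJ| = 21.50 ✗.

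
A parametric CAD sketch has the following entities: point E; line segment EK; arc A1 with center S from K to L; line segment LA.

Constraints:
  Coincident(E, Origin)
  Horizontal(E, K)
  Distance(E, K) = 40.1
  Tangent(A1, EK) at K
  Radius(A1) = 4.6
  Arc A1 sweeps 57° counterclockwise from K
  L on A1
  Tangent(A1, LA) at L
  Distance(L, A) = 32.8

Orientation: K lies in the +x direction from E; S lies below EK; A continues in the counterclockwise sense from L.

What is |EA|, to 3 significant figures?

34.8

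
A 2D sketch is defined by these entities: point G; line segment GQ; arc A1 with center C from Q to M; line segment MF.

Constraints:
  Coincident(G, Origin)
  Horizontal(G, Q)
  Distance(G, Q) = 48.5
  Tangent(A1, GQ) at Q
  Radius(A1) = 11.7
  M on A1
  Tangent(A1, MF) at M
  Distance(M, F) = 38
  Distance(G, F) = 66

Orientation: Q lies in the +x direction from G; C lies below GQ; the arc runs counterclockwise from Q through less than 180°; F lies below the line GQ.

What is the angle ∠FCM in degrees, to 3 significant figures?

72.9°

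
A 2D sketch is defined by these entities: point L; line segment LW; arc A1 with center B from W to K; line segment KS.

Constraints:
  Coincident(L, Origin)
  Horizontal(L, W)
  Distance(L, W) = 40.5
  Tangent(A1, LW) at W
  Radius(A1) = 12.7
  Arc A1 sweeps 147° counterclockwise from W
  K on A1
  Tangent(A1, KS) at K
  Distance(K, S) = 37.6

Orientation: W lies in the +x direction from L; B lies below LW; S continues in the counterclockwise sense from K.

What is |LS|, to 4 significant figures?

78.49

L is at the origin; L and W share the same y with |LW| = 40.5 and W on the +x side, so W = (40.50, 0.000). Tangency of A1 to LW means the radius BW is perpendicular to LW, so B = W + (0, -12.7) = (40.50, -12.70). On A1, W sits at bearing 90° from B; a 147° counterclockwise sweep puts K at bearing 237°, so K = B + 12.7·(cos 237°, sin 237°) = (33.58, -23.35). Tangency of A1 to KS means the radius BK is perpendicular to KS, so KS runs along (−sin 237°, cos 237°); with |KS| = 37.6, S = (65.12, -43.83). Then |LS| = |S − L| = 78.49.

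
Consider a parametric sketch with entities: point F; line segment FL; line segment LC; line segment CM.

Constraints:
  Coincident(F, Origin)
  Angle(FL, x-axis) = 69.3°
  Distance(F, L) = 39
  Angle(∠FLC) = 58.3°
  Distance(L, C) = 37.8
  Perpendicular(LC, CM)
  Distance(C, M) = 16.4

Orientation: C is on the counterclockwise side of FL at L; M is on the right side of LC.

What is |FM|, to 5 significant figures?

52.515

F is at the origin; FL runs at 69.3° with length 39.0, so L = 39.0·(cos 69.3°, sin 69.3°) = (13.786, 36.482). ∠FLC = 58.3°, so LC runs at 69.3° + (180° − 58.3°) = 191.00° from the x-axis; with |LC| = 37.8, C = L + 37.8·(cos 191.00°, sin 191.00°) = (-23.320, 29.270). LC ⟂ CM; with |CM| = 16.4 on the right of LC, M = C + 16.4·(-0.19081, 0.98163) = (-26.449, 45.368). Then |FM| = |M − F| = 52.515.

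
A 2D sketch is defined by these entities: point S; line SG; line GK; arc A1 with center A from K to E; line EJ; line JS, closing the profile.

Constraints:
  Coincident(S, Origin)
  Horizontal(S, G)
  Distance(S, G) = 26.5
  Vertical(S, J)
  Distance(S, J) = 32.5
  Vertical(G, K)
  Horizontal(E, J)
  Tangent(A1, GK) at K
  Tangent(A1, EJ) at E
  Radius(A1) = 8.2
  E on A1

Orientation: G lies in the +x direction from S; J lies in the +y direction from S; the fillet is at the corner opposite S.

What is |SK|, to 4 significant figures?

35.95

S is at the origin; SG is horizontal with |SG| = 26.5 and G on the +x side, so G = (26.50, 0.000). SJ is vertical with |SJ| = 32.5 and J on the +y side, so J = (0.000, 32.50). The virtual corner opposite S is at (26.50, 32.50). Tangency of A1 to GK means the radius AK is perpendicular to GK and tangency of A1 to EJ means the radius AE is perpendicular to EJ, with radius 8.2, so the center A sits 8.2 in from both sides at A = (18.30, 24.30). That places the tangent points at K = (26.50, 24.30) on GK and E = (18.30, 32.50) on EJ. Then |SK| = |K − S| = 35.95.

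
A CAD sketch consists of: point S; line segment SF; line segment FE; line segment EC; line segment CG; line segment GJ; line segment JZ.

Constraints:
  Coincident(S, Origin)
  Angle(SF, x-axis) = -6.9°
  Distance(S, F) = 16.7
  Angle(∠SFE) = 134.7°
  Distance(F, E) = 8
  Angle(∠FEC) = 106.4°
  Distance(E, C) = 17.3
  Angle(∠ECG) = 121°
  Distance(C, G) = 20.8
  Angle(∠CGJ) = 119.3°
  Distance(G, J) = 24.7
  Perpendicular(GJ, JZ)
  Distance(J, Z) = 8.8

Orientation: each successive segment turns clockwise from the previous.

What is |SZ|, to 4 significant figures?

12.84

S is at the origin; SF runs at -6.9° with length 16.7, so F = (16.58, -2.006). ∠SFE = 134.7° gives FE at -52.20° from the x-axis; with |FE| = 8.0, E = (21.48, -8.328). ∠FEC = 106.4° gives EC at -125.8° from the x-axis; with |EC| = 17.3, C = (11.36, -22.36). ∠ECG = 121.0° gives CG at 175.2° from the x-axis; with |CG| = 20.8, G = (-9.365, -20.62). ∠CGJ = 119.3° gives GJ at 114.5° from the x-axis; with |GJ| = 24.7, J = (-19.61, 1.858). GJ is perpendicular to JZ, so JZ runs at 24.50°; with |JZ| = 8.8, Z = (-11.60, 5.507). Then |SZ| = |Z − S| = 12.84.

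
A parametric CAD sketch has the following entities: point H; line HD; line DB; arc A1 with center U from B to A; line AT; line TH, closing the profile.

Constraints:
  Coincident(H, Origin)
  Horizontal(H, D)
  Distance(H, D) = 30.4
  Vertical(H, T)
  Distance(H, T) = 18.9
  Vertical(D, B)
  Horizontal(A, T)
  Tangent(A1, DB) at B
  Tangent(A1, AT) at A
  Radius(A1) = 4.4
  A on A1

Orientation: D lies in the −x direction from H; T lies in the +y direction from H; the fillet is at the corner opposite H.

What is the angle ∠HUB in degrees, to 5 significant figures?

150.85°

H is at the origin; H and D share the same y with |HD| = 30.4 and D on the −x side, so D = (-30.400, 0.0000). HT is vertical with |HT| = 18.9 and T on the +y side, so T = (0.0000, 18.900). The virtual corner opposite H is at (-30.400, 18.900). A1 meets DB tangentially, so UB is at right angles to DB and A1 meets AT tangentially, so UA is at right angles to AT, with radius 4.4, so the center U sits 4.4 in from both sides at U = (-26.000, 14.500). That places the tangent points at B = (-30.400, 14.500) on DB and A = (-26.000, 18.900) on AT. Then cos ∠HUB = UH·UB / (|UH||UB|), giving 150.85°.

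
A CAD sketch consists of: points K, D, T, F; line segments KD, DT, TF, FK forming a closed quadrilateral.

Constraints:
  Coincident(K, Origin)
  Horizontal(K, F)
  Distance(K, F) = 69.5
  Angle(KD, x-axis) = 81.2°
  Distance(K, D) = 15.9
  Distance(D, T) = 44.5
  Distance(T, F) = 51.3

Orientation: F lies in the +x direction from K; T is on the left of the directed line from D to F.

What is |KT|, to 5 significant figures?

56.667

Checks: |DT| = 44.50 ✓; |TF| = 51.30 ✓.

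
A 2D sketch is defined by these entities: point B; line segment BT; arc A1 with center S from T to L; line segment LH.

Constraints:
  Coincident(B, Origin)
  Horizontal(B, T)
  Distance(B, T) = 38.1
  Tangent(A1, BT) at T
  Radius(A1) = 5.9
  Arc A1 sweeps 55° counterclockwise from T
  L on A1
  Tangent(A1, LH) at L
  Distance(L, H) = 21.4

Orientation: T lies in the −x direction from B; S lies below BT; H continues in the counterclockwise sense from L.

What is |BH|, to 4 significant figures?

58.73

On A1, T sits at bearing 90° from S; a 55° counterclockwise sweep puts L at bearing 145°, so L = S + 5.9·(cos 145°, sin 145°) = (-42.93, -2.516). A1 meets LH tangentially, so SL is at right angles to LH, so LH runs along (−sin 145°, cos 145°); with |LH| = 21.4, H = (-55.21, -20.05). Then |BH| = |H − B| = 58.73.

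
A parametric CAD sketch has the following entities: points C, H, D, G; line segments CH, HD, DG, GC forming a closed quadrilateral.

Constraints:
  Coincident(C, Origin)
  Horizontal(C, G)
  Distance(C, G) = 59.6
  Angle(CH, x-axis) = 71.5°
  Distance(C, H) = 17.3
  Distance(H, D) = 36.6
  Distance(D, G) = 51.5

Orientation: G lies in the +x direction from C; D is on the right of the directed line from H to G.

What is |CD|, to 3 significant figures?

23.0

Checks: |CG| = 59.60 ✓; |CH| = 17.30 ✓; |HD| = 36.60 ✓; |DG| = 51.50 ✓.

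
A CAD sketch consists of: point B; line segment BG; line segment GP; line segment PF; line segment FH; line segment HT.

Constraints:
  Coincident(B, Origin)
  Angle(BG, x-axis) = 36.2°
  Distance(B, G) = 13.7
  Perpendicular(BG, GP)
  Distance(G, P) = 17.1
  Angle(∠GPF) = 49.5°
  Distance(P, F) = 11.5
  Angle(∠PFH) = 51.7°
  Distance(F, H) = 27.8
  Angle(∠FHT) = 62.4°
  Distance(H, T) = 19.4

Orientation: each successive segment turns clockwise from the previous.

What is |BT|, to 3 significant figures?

35.2

∠PFH = 51.7° gives FH at 47.4° from the x-axis; with |FH| = 27.8, H = (28.5, 15.6). ∠FHT = 62.4° gives HT at -70.2° from the x-axis; with |HT| = 19.4, T = (35.1, -2.64). Then |BT| = |T − B| = 35.2.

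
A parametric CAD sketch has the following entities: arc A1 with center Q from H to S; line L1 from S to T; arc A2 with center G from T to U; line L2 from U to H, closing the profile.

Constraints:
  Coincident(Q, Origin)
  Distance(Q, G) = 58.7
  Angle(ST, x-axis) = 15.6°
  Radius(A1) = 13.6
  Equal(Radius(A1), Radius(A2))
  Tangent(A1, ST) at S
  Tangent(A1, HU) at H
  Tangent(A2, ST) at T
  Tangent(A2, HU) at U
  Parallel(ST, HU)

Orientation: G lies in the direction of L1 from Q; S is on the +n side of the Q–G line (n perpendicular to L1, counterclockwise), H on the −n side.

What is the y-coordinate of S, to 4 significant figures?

13.10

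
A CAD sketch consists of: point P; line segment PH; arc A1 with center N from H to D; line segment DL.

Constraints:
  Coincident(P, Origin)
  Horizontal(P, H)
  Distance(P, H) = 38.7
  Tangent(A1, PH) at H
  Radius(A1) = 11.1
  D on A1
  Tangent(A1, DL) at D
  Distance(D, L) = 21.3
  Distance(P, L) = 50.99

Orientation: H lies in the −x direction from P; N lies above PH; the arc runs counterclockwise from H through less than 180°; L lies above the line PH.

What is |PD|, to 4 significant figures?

32.48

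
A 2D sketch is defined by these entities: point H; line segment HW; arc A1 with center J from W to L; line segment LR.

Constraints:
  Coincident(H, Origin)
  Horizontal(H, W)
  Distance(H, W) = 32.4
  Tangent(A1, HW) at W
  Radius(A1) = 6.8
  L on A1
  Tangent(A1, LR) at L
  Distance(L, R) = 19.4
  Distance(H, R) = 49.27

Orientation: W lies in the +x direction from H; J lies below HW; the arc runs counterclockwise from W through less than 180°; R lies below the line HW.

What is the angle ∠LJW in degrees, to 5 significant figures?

139.36°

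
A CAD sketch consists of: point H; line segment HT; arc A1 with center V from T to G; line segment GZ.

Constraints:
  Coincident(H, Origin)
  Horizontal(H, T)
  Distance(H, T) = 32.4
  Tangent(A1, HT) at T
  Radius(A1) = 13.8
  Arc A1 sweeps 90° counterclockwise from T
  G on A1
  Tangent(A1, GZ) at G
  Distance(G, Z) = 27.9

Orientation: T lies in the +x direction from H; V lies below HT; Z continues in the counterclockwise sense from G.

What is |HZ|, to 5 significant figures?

45.660

On A1, T sits at bearing 90° from V; a 90° counterclockwise sweep puts G at bearing 180°, so G = V + 13.8·(cos 180°, sin 180°) = (18.600, -13.800). A1 meets GZ tangentially, so VG is at right angles to GZ, so GZ runs along (−sin 180°, cos 180°); with |GZ| = 27.9, Z = (18.600, -41.700). Then |HZ| = |Z − H| = 45.660.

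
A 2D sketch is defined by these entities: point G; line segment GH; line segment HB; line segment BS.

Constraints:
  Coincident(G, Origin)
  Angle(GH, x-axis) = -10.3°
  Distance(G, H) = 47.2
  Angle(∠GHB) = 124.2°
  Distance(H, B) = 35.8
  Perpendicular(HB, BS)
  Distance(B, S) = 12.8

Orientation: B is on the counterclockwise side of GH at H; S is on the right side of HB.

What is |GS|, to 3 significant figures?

81.1

G is at the origin; GH runs at -10.3° with length 47.2, so H = 47.2·(cos -10.3°, sin -10.3°) = (46.4, -8.44). ∠GHB = 124.2°, so HB runs at -10.3° + (180° − 124.2°) = 45.5° from the x-axis; with |HB| = 35.8, B = H + 35.8·(cos 45.5°, sin 45.5°) = (71.5, 17.1). HB ⟂ BS; with |BS| = 12.8 on the right of HB, S = B + 12.8·(0.713, -0.701) = (80.7, 8.12). Then |GS| = |S − G| = 81.1.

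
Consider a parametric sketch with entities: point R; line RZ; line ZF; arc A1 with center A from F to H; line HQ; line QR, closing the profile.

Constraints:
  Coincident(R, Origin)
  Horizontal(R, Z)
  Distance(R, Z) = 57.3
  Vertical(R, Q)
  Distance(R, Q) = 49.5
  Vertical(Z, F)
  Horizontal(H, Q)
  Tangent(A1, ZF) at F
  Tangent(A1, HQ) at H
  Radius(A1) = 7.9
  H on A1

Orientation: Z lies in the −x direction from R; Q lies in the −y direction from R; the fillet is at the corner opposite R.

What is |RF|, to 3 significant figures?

70.8

R is at the origin; R and Z share the same y with |RZ| = 57.3 and Z on the −x side, so Z = (-57.3, 0.00). RQ is vertical with |RQ| = 49.5 and Q on the −y side, so Q = (0.00, -49.5). The virtual corner opposite R is at (-57.3, -49.5). Tangency of A1 to ZF means the radius AF is perpendicular to ZF and the tangent condition forces AH to be normal to HQ, with radius 7.9, so the center A sits 7.9 in from both sides at A = (-49.4, -41.6). That places the tangent points at F = (-57.3, -41.6) on ZF and H = (-49.4, -49.5) on HQ. Then |RF| = |F − R| = 70.8.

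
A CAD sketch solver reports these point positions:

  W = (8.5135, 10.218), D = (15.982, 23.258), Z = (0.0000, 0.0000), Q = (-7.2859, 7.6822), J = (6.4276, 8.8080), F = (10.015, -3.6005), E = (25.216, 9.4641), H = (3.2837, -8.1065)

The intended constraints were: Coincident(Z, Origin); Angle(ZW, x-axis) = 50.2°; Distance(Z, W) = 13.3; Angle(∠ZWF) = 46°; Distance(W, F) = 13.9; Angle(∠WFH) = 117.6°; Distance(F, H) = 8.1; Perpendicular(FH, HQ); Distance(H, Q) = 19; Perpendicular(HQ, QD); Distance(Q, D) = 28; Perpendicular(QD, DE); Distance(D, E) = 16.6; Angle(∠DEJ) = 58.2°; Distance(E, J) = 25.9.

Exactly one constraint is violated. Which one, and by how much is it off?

Distance(E, J) = 25.9 — off by 7.10.

Z = (0.00, 0.00) ✓; ZW at 50.20° ✓; |ZW| = 13.30 ✓; ∠ZWF = 46.00° ✓; |WF| = 13.90 ✓; ∠WFH = 117.6° ✓; |FH| = 8.100 ✓; ∠(FH, HQ) = 90.00° ✓; |HQ| = 19.00 ✓; ∠(HQ, QD) = 90.00° ✓; |QD| = 28.00 ✓; ∠(QD, DE) = 90.00° ✓; |DE| = 16.60 ✓; ∠DEJ = 58.20° ✓; |EJ| = 18.80 ✗.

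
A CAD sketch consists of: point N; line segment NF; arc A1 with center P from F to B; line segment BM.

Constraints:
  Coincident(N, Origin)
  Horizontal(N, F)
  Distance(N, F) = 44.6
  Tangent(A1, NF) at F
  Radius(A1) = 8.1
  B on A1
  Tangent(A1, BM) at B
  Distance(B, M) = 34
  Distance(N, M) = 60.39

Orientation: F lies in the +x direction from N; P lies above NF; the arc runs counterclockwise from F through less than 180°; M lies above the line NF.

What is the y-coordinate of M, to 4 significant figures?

42.98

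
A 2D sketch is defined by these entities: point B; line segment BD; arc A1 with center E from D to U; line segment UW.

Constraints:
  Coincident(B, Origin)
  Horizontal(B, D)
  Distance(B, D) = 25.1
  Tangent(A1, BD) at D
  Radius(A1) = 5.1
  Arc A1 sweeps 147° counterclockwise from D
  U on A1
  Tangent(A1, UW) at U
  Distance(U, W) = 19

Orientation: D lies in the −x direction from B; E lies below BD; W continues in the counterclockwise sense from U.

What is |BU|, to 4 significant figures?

29.41

B is at the origin; BD is horizontal with |BD| = 25.1 and D on the −x side, so D = (-25.10, 0.000). Since A1 is tangent to BD there, ED ⟂ BD, so E = D + (0, -5.1) = (-25.10, -5.100). On A1, D sits at bearing 90° from E; a 147° counterclockwise sweep puts U at bearing 237°, so U = E + 5.1·(cos 237°, sin 237°) = (-27.88, -9.377). Then |BU| = |U − B| = 29.41.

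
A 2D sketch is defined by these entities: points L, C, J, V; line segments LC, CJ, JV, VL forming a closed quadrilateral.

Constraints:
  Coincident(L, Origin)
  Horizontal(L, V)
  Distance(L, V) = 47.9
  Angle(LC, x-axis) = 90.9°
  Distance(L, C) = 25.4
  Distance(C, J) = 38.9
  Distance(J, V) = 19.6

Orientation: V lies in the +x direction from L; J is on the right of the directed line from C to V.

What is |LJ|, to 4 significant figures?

28.33

Checks: |CJ| = 38.90 ✓; |JV| = 19.60 ✓.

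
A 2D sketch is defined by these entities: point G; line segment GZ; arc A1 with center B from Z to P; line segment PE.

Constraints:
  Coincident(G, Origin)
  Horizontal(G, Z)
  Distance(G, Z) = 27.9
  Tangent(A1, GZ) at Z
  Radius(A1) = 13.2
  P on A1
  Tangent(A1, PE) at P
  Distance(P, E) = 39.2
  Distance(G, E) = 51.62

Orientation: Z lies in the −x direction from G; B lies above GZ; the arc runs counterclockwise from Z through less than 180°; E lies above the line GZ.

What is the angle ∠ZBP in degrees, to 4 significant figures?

83.32°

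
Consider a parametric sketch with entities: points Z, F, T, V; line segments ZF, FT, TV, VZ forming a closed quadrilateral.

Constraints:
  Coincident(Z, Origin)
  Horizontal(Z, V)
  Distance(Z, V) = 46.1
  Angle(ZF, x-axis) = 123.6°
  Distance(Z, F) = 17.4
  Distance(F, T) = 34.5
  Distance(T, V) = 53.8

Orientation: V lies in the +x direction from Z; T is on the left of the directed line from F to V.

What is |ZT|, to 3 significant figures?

43.1

Checks: |FT| = 34.50 ✓; |TV| = 53.80 ✓.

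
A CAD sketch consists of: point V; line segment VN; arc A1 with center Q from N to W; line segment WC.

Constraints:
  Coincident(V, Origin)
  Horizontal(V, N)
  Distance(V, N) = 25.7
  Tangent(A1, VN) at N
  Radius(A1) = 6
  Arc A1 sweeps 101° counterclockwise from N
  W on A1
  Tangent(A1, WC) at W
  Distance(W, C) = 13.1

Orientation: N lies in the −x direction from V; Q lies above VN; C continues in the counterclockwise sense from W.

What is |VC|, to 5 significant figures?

29.965

V is at the origin; V and N share the same y with |VN| = 25.7 and N on the −x side, so N = (-25.700, 0.0000). Since A1 is tangent to VN there, QN ⟂ VN, so Q = N + (0, 6) = (-25.700, 6.0000). On A1, N sits at bearing -90° from Q; a 101° counterclockwise sweep puts W at bearing 11°, so W = Q + 6.0·(cos 11°, sin 11°) = (-19.810, 7.1449). The tangent condition forces QW to be normal to WC, so WC runs along (−sin 11°, cos 11°); with |WC| = 13.1, C = (-22.310, 20.004). Then |VC| = |C − V| = 29.965.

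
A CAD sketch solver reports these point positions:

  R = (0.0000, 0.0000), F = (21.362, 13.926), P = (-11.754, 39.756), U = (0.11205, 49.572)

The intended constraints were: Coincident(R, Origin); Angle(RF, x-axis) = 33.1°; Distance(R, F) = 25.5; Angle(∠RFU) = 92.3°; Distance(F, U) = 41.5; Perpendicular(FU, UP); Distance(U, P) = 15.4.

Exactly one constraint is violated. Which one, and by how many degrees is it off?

Perpendicular(FU, UP) — off by 8.80°.

R = (0.00, 0.00) ✓; RF at 33.10° ✓; |RF| = 25.50 ✓; ∠RFU = 92.30° ✓; |FU| = 41.50 ✓; ∠(FU, UP) = 98.80° ✗; |UP| = 15.40 ✓.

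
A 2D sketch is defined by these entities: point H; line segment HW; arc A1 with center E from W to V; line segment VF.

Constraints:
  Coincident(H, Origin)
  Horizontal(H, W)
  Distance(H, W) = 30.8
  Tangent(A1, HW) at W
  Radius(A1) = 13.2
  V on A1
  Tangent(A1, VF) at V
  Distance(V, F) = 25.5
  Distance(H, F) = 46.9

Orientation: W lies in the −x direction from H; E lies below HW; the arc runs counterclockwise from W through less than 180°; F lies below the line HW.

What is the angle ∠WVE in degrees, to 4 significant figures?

23.48°

Checks: |EV| = 13.20 ✓; ∠(EV, VF) = 90.00° ✓; |VF| = 25.50 ✓; |HF| = 46.90 ✓.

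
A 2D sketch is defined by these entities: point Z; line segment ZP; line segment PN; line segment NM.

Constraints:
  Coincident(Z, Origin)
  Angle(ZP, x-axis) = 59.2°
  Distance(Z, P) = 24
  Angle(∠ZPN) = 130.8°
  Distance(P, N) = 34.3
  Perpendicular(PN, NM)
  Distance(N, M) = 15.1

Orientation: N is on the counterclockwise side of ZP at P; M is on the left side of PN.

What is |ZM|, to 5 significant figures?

50.076

Z is at the origin; ZP runs at 59.2° with length 24.0, so P = 24.0·(cos 59.2°, sin 59.2°) = (12.289, 20.615). ∠ZPN = 130.8°, so PN runs at 59.2° + (180° − 130.8°) = 108.40° from the x-axis; with |PN| = 34.3, N = P + 34.3·(cos 108.40°, sin 108.40°) = (1.4623, 53.161). The perpendicularity gives NM at right angles to PN; with |NM| = 15.1 on the left of PN, M = N + 15.1·(-0.94888, -0.31565) = (-12.866, 48.395). Then |ZM| = |M − Z| = 50.076.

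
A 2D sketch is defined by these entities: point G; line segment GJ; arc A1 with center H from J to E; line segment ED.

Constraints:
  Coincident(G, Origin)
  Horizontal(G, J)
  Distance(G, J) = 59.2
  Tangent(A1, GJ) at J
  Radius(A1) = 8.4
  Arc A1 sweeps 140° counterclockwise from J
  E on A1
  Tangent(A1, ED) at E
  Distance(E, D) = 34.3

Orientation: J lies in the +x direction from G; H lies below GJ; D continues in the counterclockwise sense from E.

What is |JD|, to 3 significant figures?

42.4

G is at the origin; GJ is horizontal with |GJ| = 59.2 and J on the +x side, so J = (59.2, 0.00). Tangency of A1 to GJ means the radius HJ is perpendicular to GJ, so H = J + (0, -8.4) = (59.2, -8.40). On A1, J sits at bearing 90° from H; a 140° counterclockwise sweep puts E at bearing 230°, so E = H + 8.4·(cos 230°, sin 230°) = (53.8, -14.8). Since A1 is tangent to ED there, HE ⟂ ED, so ED runs along (−sin 230°, cos 230°); with |ED| = 34.3, D = (80.1, -36.9). Then |JD| = |D − J| = 42.4.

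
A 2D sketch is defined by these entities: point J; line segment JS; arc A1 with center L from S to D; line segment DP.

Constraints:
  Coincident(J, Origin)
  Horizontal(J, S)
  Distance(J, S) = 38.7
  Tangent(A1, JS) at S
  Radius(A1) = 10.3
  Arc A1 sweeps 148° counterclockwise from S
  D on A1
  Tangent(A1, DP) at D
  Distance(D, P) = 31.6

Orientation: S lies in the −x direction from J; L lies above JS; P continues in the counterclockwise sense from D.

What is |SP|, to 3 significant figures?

41.7

J is at the origin; J and S share the same y with |JS| = 38.7 and S on the −x side, so S = (-38.7, 0.00). Since A1 is tangent to JS there, LS ⟂ JS, so L = S + (0, 10.3) = (-38.7, 10.3). On A1, S sits at bearing -90° from L; a 148° counterclockwise sweep puts D at bearing 58°, so D = L + 10.3·(cos 58°, sin 58°) = (-33.2, 19.0). A1 meets DP tangentially, so LD is at right angles to DP, so DP runs along (−sin 58°, cos 58°); with |DP| = 31.6, P = (-60.0, 35.8). Then |SP| = |P − S| = 41.7.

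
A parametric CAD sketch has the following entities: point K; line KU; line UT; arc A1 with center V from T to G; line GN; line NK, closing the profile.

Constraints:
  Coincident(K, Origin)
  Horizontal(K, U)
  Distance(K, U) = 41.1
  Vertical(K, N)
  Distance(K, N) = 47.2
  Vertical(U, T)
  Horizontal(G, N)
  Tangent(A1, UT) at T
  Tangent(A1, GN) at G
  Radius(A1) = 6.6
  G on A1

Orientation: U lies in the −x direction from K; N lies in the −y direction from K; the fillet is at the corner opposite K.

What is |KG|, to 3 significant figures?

58.5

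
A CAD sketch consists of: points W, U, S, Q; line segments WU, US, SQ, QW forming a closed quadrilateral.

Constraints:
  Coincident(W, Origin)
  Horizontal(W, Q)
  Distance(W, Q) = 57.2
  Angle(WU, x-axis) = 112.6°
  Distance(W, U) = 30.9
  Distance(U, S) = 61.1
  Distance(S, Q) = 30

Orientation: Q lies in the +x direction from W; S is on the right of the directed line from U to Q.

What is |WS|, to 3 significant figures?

34.5

Checks: |US| = 61.10 ✓; |SQ| = 30.00 ✓.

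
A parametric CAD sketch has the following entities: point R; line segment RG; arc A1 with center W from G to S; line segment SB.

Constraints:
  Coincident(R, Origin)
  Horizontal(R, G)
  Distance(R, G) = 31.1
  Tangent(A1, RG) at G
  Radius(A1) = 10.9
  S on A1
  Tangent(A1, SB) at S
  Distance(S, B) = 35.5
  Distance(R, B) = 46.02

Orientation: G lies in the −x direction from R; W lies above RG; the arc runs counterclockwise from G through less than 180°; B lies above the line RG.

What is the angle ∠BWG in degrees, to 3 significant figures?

153°

R is at the origin; RG is horizontal with |RG| = 31.1 and G on the −x side, so G = (-31.1, 0.00). Since A1 is tangent to RG there, WG ⟂ RG, so W = G + (0, 10.9) = (-31.1, 10.9). Since WS ⟂ SB (tangency), |WB| = √(10.9² + 35.5²) = 37.1 regardless of where S sits on A1. So B lies on both circle(R, 46.02) and circle(W, 37.1); the above-RG intersection is B = (-14.0, 43.8). S is the foot of the tangent from B: S = (-20.4, 8.93).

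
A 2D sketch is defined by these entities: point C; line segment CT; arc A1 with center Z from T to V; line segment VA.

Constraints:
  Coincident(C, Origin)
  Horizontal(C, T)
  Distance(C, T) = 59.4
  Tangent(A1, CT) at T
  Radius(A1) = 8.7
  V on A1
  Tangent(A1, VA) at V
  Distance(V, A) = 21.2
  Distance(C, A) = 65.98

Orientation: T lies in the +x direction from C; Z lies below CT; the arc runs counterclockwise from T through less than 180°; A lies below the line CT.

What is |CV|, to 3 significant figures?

52.4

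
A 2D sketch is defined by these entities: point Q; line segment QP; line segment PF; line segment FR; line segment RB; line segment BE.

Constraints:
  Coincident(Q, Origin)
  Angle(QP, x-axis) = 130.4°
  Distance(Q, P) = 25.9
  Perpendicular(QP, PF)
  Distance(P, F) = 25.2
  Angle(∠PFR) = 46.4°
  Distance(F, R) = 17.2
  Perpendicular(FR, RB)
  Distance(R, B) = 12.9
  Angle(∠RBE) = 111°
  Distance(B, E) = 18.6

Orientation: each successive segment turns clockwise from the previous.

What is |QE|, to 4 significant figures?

41.05

Q is at the origin; QP runs at 130.4° with length 25.9, so P = (-16.79, 19.72). The perpendicularity gives PF at right angles to QP, so PF runs at 40.40°; with |PF| = 25.2, F = (2.404, 36.06). ∠PFR = 46.4° gives FR at -93.20° from the x-axis; with |FR| = 17.2, R = (1.444, 18.88). FR is perpendicular to RB, so RB runs at 176.8°; with |RB| = 12.9, B = (-11.44, 19.60). ∠RBE = 111.0° gives BE at 107.8° from the x-axis; with |BE| = 18.6, E = (-17.12, 37.31). Then |QE| = |E − Q| = 41.05.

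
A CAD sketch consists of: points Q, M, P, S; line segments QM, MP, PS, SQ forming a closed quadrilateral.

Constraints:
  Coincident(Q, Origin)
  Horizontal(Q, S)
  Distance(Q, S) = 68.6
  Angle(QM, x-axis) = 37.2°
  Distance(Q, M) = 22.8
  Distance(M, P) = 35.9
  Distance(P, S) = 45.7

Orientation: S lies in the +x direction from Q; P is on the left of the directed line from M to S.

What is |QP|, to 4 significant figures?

58.61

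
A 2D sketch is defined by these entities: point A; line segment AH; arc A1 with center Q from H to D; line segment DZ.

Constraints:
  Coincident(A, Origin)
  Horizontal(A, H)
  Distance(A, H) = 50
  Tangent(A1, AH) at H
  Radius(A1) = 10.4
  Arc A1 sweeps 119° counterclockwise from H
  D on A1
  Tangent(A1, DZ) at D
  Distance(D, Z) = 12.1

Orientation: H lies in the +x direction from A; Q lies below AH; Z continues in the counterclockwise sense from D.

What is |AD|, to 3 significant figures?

43.7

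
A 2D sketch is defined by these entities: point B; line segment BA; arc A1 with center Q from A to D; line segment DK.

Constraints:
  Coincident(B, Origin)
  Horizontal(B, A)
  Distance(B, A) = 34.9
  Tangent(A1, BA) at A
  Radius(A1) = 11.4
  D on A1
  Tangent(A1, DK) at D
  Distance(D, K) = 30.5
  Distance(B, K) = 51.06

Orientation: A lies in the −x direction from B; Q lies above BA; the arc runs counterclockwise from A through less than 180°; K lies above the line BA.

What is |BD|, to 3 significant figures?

26.8

B is at the origin; B and A share the same y with |BA| = 34.9 and A on the −x side, so A = (-34.9, 0.00). Since A1 is tangent to BA there, QA ⟂ BA, so Q = A + (0, 11.4) = (-34.9, 11.4). Since QD ⟂ DK (tangency), |QK| = √(11.4² + 30.5²) = 32.6 regardless of where D sits on A1. So K lies on both circle(B, 51.06) and circle(Q, 32.6); the above-BA intersection is K = (-27.4, 43.1). D is the foot of the tangent from K: D = (-23.6, 12.8).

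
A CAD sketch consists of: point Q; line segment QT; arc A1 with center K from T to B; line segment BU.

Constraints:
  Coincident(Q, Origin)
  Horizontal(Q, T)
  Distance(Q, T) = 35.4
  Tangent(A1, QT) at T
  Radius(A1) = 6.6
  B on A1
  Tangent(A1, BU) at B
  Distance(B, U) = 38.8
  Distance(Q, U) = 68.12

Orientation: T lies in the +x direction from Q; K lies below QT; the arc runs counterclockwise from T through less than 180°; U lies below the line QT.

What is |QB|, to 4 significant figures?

32.06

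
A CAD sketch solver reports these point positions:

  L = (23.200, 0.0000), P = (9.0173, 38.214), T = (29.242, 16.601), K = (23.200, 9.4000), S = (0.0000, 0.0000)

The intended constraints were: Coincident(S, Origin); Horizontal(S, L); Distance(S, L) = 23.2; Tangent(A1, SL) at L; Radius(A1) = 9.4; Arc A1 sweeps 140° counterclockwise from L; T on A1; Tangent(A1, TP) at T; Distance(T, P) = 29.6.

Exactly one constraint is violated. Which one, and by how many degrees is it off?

Tangent(A1, TP) at T — off by 6.90°.

S = (0.00, 0.00) ✓; S.y = 0.00, L.y = 0.00 ✓; |SL| = 23.20 ✓; ∠(KL, LS) = 90.00° ✓; |KL| = 9.400 ✓; bearing(K→T) − bearing(K→L) = 140.0° ✓; |KT| = 9.400 ✓; ∠(KT, TP) = 96.90° ✗; |TP| = 29.60 ✓.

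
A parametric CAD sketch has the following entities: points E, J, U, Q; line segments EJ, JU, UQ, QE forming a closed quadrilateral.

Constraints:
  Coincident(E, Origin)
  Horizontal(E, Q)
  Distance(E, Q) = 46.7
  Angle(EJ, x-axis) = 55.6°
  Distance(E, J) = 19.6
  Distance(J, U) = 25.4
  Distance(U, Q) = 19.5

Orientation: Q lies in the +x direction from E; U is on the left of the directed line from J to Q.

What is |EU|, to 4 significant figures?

40.07

E is at the origin; EQ is horizontal with |EQ| = 46.7 and Q in +x, so Q = (46.7, 0). EJ runs at 55.6° with |EJ| = 19.6, so J = (11.07, 16.17). U is determined by |JU| = 25.4 and |UQ| = 19.5 together: it lies at the intersection of circle(J, 25.4) and circle(Q, 19.5). With |JQ| = 39.13, the foot of the radical line on JQ is 22.95 from J and the perpendicular offset is √(25.4² − 22.95²) = 10.89. Taking the left-of-JQ solution: U = (36.47, 16.60).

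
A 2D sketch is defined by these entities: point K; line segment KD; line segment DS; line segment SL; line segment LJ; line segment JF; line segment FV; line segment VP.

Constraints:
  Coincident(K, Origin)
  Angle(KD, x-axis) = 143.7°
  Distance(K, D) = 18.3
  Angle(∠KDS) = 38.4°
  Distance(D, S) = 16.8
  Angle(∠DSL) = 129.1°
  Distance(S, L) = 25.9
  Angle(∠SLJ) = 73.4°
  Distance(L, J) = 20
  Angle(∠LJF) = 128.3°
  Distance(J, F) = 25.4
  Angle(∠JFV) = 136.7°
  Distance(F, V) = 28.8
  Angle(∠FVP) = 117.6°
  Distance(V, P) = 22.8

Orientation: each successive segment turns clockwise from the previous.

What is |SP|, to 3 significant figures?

32.9

∠JFV = 136.7° gives FV at 110° from the x-axis; with |FV| = 28.8, V = (-31.4, 22.3). ∠FVP = 117.6° gives VP at 47.2° from the x-axis; with |VP| = 22.8, P = (-15.9, 39.1). Then |SP| = |P − S| = 32.9.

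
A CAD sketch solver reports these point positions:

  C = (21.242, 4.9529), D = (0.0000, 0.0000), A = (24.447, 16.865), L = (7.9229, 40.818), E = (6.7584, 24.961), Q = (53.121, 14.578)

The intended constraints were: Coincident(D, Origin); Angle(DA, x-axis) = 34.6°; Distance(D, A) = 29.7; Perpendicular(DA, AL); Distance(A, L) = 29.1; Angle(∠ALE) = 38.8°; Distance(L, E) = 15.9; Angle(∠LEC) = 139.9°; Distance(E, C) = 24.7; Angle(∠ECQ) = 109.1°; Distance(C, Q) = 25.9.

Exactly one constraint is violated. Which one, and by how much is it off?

Distance(C, Q) = 25.9 — off by 7.40.

D = (0.00, 0.00) ✓; DA at 34.60° ✓; |DA| = 29.70 ✓; ∠(DA, AL) = 90.00° ✓; |AL| = 29.10 ✓; ∠ALE = 38.80° ✓; |LE| = 15.90 ✓; ∠LEC = 139.9° ✓; |EC| = 24.70 ✓; ∠ECQ = 109.1° ✓; |CQ| = 33.30 ✗.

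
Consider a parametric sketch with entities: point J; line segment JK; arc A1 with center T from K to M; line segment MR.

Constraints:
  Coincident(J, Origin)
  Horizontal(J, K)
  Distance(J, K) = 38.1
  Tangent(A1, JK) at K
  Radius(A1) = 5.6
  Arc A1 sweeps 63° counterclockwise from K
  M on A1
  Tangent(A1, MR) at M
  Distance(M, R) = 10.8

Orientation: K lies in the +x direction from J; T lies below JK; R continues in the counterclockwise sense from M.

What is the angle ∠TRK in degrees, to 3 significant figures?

16.4°

J is at the origin; JK is horizontal with |JK| = 38.1 and K on the +x side, so K = (38.1, 0.00). Tangency of A1 to JK means the radius TK is perpendicular to JK, so T = K + (0, -5.6) = (38.1, -5.60). On A1, K sits at bearing 90° from T; a 63° counterclockwise sweep puts M at bearing 153°, so M = T + 5.6·(cos 153°, sin 153°) = (33.1, -3.06). A1 meets MR tangentially, so TM is at right angles to MR, so MR runs along (−sin 153°, cos 153°); with |MR| = 10.8, R = (28.2, -12.7). Then cos ∠TRK = RT·RK / (|RT||RK|), giving 16.4°.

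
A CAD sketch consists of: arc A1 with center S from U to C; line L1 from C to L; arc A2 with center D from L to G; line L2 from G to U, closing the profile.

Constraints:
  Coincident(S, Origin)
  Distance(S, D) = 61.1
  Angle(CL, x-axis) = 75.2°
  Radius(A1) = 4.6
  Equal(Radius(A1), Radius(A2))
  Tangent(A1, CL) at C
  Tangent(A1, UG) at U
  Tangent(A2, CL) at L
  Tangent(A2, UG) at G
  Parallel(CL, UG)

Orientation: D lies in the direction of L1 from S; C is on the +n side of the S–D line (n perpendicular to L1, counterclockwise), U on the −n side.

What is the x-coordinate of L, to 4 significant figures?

11.16

The slot axis is L1's direction at 75.2°, so u = (cos 75.2°, sin 75.2°) = (0.2554, 0.9668) and n = (−sin 75.2°, cos 75.2°) = (-0.9668, 0.2554). S is at the origin and D lies 61.1 along u from S, so D = 61.1·u = (15.61, 59.07). Tangency of A1 to both parallel lines with radius 4.6 puts C and U at S ± 4.6·n: C = (-4.447, 1.175), U = (4.447, -1.175). Equal radii place L and G the same way about D: L = D + 4.6·n = (11.16, 60.25), G = D − 4.6·n = (20.06, 57.90). So L.x = 11.16.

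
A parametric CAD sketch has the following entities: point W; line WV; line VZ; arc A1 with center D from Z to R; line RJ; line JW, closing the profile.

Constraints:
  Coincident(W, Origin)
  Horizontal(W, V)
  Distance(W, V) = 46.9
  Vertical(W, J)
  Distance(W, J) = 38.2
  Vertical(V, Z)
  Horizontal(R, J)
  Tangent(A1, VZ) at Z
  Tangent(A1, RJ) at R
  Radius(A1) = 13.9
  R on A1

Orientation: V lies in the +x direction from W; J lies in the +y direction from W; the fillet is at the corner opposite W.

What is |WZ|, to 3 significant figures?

52.8

W is at the origin; W and V share the same y with |WV| = 46.9 and V on the +x side, so V = (46.9, 0.00). WJ is vertical with |WJ| = 38.2 and J on the +y side, so J = (0.00, 38.2). The virtual corner opposite W is at (46.9, 38.2). The tangent condition forces DZ to be normal to VZ and the tangent condition forces DR to be normal to RJ, with radius 13.9, so the center D sits 13.9 in from both sides at D = (33.0, 24.3). That places the tangent points at Z = (46.9, 24.3) on VZ and R = (33.0, 38.2) on RJ. Then |WZ| = |Z − W| = 52.8.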